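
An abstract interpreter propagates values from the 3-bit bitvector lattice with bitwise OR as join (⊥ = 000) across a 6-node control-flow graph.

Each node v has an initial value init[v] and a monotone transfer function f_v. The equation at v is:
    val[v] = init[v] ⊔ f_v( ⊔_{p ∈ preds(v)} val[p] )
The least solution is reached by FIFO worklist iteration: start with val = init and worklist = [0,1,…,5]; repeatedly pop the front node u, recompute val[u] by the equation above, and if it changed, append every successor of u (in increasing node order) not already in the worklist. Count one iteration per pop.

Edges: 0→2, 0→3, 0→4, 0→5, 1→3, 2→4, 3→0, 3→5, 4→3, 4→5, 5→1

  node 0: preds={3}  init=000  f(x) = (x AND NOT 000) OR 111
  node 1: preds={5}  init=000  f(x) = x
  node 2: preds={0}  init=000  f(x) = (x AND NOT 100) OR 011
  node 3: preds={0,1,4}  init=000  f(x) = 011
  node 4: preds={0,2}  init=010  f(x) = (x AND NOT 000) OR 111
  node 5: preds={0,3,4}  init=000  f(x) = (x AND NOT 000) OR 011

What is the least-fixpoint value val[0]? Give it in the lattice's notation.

111

Worklist (10 pops):
  #1 pop 0: in=000 → 111 (was 000); enqueue []
  #2 pop 1: in=000 → 000 (no change)
  #3 pop 2: in=111 → 011 (was 000); enqueue []
  #4 pop 3: in=111 → 011 (was 000); enqueue [0]
  #5 pop 4: in=111 → 111 (was 010); enqueue [3]
  #6 pop 5: in=111 → 111 (was 000); enqueue [1]
  #7 pop 0: in=011 → 111 (no change)
  #8 pop 3: in=111 → 011 (no change)
  #9 pop 1: in=111 → 111 (was 000); enqueue [3]
  #10 pop 3: in=111 → 011 (no change)

Fixpoint:
  val[0] = 111
  val[1] = 111
  val[2] = 011
  val[3] = 011
  val[4] = 111
  val[5] = 111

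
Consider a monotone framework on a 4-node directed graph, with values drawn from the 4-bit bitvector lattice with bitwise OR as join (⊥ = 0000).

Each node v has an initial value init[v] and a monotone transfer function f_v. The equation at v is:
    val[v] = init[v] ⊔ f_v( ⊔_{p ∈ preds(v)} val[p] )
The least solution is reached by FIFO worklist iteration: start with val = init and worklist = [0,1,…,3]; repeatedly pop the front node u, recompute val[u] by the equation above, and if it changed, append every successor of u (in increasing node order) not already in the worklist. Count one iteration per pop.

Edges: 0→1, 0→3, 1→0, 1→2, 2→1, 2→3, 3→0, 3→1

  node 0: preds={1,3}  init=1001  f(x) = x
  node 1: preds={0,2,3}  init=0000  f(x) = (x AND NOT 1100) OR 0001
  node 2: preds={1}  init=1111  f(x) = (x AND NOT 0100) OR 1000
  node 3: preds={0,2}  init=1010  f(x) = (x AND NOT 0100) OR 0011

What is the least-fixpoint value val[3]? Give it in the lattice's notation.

Worklist (6 pops):
  #1 pop 0: in=1010 → 1011 (was 1001); enqueue []
  #2 pop 1: in=1111 → 0011 (was 0000); enqueue [0]
  #3 pop 2: in=0011 → 1111 (no change)
  #4 pop 3: in=1111 → 1011 (was 1010); enqueue [1]
  #5 pop 0: in=1011 → 1011 (no change)
  #6 pop 1: in=1111 → 0011 (no change)

Fixpoint:
  val[0] = 1011
  val[1] = 0011
  val[2] = 1111
  val[3] = 1011

1011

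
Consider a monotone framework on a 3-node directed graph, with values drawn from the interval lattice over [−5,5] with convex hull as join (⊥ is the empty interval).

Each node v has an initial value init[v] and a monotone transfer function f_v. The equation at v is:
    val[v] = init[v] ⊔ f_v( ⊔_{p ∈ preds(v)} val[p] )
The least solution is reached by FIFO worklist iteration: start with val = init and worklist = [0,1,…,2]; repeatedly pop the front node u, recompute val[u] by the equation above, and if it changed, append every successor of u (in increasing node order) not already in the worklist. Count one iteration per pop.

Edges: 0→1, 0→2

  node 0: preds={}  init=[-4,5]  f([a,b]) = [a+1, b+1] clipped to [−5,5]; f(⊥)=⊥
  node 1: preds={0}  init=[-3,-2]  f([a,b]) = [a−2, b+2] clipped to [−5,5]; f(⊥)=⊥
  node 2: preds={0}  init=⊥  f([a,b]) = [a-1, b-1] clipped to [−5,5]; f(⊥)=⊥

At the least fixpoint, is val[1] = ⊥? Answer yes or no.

no

Worklist (3 pops):
  #1 pop 0: in=⊥ → [-4,5] (no change)
  #2 pop 1: in=[-4,5] → [-5,5] (was [-3,-2]); enqueue []
  #3 pop 2: in=[-4,5] → [-5,4] (was ⊥); enqueue []

Fixpoint:
  val[0] = [-4,5]
  val[1] = [-5,5]
  val[2] = [-5,4]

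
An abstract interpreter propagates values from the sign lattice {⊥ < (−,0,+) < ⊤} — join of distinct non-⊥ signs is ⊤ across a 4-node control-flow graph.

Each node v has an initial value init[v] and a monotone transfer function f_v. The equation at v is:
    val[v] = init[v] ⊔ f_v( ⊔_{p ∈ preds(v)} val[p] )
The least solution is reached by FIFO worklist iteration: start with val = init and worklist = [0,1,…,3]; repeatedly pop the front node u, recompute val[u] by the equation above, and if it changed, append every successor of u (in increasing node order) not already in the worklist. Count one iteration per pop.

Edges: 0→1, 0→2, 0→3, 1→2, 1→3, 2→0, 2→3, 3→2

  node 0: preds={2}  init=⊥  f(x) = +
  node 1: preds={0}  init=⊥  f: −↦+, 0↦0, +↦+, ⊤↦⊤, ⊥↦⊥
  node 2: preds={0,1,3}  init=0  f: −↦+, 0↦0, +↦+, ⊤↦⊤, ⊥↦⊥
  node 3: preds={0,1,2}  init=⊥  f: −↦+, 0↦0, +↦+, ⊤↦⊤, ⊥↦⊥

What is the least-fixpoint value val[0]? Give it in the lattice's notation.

Iteration log — 6 steps:
  step 1. node 0  ⊔preds=0  new=+  old=⊥  +wl: 
  step 2. node 1  ⊔preds=+  new=+  old=⊥  +wl: 
  step 3. node 2  ⊔preds=+  new=⊤  old=0  +wl: 0
  step 4. node 3  ⊔preds=⊤  new=⊤  old=⊥  +wl: 2
  step 5. node 0  ⊔preds=⊤  new=+  stable
  step 6. node 2  ⊔preds=⊤  new=⊤  stable

Least fixpoint reached:
  node 0: +
  node 1: +
  node 2: ⊤
  node 3: ⊤

+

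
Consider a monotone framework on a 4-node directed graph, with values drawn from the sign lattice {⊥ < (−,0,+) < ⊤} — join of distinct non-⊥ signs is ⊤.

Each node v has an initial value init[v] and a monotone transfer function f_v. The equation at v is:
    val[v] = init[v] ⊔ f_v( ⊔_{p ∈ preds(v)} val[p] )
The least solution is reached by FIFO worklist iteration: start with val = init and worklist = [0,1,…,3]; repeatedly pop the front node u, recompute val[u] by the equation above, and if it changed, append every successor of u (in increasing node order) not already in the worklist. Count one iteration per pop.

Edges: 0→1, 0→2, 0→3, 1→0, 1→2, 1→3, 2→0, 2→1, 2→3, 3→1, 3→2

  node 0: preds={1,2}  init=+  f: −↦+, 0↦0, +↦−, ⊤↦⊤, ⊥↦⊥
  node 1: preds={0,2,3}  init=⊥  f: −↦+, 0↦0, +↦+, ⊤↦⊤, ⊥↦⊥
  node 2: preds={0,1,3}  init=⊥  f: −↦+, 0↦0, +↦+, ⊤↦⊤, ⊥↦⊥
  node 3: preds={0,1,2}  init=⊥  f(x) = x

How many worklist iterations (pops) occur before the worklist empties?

Iteration log — 11 steps:
  step 1. node 0  ⊔preds=⊥  new=+  stable
  step 2. node 1  ⊔preds=+  new=+  old=⊥  +wl: 0
  step 3. node 2  ⊔preds=+  new=+  old=⊥  +wl: 1
  step 4. node 3  ⊔preds=+  new=+  old=⊥  +wl: 2
  step 5. node 0  ⊔preds=+  new=⊤  old=+  +wl: 3
  step 6. node 1  ⊔preds=⊤  new=⊤  old=+  +wl: 0
  step 7. node 2  ⊔preds=⊤  new=⊤  old=+  +wl: 1
  step 8. node 3  ⊔preds=⊤  new=⊤  old=+  +wl: 2
  step 9. node 0  ⊔preds=⊤  new=⊤  stable
  step 10. node 1  ⊔preds=⊤  new=⊤  stable
  step 11. node 2  ⊔preds=⊤  new=⊤  stable

Least fixpoint reached:
  node 0: ⊤
  node 1: ⊤
  node 2: ⊤
  node 3: ⊤

11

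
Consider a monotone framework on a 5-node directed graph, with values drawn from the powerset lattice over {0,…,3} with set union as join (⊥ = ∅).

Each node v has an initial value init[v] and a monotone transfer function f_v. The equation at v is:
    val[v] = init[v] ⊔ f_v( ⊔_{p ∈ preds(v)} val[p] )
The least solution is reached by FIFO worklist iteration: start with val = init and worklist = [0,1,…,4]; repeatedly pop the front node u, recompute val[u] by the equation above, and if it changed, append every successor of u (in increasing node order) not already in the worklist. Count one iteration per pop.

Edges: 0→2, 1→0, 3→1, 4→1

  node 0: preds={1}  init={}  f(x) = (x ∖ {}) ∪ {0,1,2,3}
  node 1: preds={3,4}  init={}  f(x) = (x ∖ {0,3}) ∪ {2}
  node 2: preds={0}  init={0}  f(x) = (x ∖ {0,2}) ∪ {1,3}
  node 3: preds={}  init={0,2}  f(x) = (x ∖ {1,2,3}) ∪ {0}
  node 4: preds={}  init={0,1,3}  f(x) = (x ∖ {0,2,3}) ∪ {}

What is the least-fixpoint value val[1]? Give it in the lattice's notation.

{1,2}

Iteration log — 6 steps:
  step 1. node 0  ⊔preds={}  new={0,1,2,3}  old={}  +wl: 
  step 2. node 1  ⊔preds={0,1,2,3}  new={1,2}  old={}  +wl: 0
  step 3. node 2  ⊔preds={0,1,2,3}  new={0,1,3}  old={0}  +wl: 
  step 4. node 3  ⊔preds={}  new={0,2}  stable
  step 5. node 4  ⊔preds={}  new={0,1,3}  stable
  step 6. node 0  ⊔preds={1,2}  new={0,1,2,3}  stable

Least fixpoint reached:
  node 0: {0,1,2,3}
  node 1: {1,2}
  node 2: {0,1,3}
  node 3: {0,2}
  node 4: {0,1,3}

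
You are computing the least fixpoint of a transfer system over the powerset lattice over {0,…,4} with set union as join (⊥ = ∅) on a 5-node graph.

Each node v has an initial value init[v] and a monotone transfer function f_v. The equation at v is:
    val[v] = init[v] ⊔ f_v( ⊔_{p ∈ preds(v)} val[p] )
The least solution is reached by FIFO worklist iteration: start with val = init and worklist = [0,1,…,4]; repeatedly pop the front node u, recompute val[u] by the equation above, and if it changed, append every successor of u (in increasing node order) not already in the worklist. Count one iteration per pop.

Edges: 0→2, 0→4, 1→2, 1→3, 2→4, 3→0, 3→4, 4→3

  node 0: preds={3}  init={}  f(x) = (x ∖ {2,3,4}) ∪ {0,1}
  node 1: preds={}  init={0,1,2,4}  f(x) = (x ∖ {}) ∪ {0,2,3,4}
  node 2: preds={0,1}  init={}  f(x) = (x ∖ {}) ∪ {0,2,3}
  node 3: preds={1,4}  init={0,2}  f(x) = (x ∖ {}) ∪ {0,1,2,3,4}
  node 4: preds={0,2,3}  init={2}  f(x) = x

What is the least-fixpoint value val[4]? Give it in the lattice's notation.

Worklist (7 pops):
  #1 pop 0: in={0,2} → {0,1} (was {}); enqueue []
  #2 pop 1: in={} → {0,1,2,3,4} (was {0,1,2,4}); enqueue []
  #3 pop 2: in={0,1,2,3,4} → {0,1,2,3,4} (was {}); enqueue []
  #4 pop 3: in={0,1,2,3,4} → {0,1,2,3,4} (was {0,2}); enqueue [0]
  #5 pop 4: in={0,1,2,3,4} → {0,1,2,3,4} (was {2}); enqueue [3]
  #6 pop 0: in={0,1,2,3,4} → {0,1} (no change)
  #7 pop 3: in={0,1,2,3,4} → {0,1,2,3,4} (no change)

Fixpoint:
  val[0] = {0,1}
  val[1] = {0,1,2,3,4}
  val[2] = {0,1,2,3,4}
  val[3] = {0,1,2,3,4}
  val[4] = {0,1,2,3,4}

{0,1,2,3,4}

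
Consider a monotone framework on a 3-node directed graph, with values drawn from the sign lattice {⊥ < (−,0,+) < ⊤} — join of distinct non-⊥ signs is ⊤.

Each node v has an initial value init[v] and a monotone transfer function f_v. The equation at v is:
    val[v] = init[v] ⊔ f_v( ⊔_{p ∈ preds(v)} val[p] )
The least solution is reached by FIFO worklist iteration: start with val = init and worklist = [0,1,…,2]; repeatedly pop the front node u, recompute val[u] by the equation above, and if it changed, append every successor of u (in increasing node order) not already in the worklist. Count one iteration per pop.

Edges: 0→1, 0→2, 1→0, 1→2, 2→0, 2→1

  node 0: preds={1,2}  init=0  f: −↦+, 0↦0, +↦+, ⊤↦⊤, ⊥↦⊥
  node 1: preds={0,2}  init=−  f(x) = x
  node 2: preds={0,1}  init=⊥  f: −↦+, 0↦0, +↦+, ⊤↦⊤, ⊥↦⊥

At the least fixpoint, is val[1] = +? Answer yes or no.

Trace (5 dequeues):
  [1] u=0 | in − | out ⊤ | prev 0 | push {}
  [2] u=1 | in ⊤ | out ⊤ | prev − | push {0}
  [3] u=2 | in ⊤ | out ⊤ | prev ⊥ | push {1}
  [4] u=0 | in ⊤ | out ⊤ | ==
  [5] u=1 | in ⊤ | out ⊤ | ==

Converged values:
  [0] ⊤
  [1] ⊤
  [2] ⊤

no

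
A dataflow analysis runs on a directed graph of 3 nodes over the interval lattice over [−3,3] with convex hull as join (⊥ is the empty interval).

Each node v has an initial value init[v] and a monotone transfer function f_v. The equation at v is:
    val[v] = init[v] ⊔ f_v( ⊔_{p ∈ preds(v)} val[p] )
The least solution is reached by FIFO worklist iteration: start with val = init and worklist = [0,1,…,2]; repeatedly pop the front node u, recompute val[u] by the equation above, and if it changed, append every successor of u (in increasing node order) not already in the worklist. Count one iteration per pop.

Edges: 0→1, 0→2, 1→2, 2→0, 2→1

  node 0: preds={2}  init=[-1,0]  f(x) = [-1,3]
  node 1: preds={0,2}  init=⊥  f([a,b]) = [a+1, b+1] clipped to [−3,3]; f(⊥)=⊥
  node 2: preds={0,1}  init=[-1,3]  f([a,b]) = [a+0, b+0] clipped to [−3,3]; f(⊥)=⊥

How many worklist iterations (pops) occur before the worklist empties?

3

Worklist (3 pops):
  #1 pop 0: in=[-1,3] → [-1,3] (was [-1,0]); enqueue []
  #2 pop 1: in=[-1,3] → [0,3] (was ⊥); enqueue []
  #3 pop 2: in=[-1,3] → [-1,3] (no change)

Fixpoint:
  val[0] = [-1,3]
  val[1] = [0,3]
  val[2] = [-1,3]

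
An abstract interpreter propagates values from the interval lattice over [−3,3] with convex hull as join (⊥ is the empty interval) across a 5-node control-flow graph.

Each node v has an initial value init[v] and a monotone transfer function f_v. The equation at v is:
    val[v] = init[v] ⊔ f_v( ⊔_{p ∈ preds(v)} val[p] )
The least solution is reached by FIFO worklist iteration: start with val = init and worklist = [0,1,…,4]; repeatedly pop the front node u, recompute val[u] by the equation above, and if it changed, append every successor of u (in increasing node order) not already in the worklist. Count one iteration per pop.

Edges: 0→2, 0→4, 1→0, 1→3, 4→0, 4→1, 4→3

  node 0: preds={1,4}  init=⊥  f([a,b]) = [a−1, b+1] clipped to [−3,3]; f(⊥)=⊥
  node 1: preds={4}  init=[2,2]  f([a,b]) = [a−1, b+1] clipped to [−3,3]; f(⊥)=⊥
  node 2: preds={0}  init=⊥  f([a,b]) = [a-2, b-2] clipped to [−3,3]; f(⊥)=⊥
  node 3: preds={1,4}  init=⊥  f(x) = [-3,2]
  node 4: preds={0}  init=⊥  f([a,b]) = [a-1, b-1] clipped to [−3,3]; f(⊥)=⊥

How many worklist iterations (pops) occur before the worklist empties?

Trace (18 dequeues):
  [1] u=0 | in [2,2] | out [1,3] | prev ⊥ | push {}
  [2] u=1 | in ⊥ | out [2,2] | ==
  [3] u=2 | in [1,3] | out [-1,1] | prev ⊥ | push {}
  [4] u=3 | in [2,2] | out [-3,2] | prev ⊥ | push {}
  [5] u=4 | in [1,3] | out [0,2] | prev ⊥ | push {0,1,3}
  [6] u=0 | in [0,2] | out [-1,3] | prev [1,3] | push {2,4}
  [7] u=1 | in [0,2] | out [-1,3] | prev [2,2] | push {0}
  [8] u=3 | in [-1,3] | out [-3,2] | ==
  [9] u=2 | in [-1,3] | out [-3,1] | prev [-1,1] | push {}
  [10] u=4 | in [-1,3] | out [-2,2] | prev [0,2] | push {1,3}
  [11] u=0 | in [-2,3] | out [-3,3] | prev [-1,3] | push {2,4}
  [12] u=1 | in [-2,2] | out [-3,3] | prev [-1,3] | push {0}
  [13] u=3 | in [-3,3] | out [-3,2] | ==
  [14] u=2 | in [-3,3] | out [-3,1] | ==
  [15] u=4 | in [-3,3] | out [-3,2] | prev [-2,2] | push {1,3}
  [16] u=0 | in [-3,3] | out [-3,3] | ==
  [17] u=1 | in [-3,2] | out [-3,3] | ==
  [18] u=3 | in [-3,3] | out [-3,2] | ==

Converged values:
  [0] [-3,3]
  [1] [-3,3]
  [2] [-3,1]
  [3] [-3,2]
  [4] [-3,2]

18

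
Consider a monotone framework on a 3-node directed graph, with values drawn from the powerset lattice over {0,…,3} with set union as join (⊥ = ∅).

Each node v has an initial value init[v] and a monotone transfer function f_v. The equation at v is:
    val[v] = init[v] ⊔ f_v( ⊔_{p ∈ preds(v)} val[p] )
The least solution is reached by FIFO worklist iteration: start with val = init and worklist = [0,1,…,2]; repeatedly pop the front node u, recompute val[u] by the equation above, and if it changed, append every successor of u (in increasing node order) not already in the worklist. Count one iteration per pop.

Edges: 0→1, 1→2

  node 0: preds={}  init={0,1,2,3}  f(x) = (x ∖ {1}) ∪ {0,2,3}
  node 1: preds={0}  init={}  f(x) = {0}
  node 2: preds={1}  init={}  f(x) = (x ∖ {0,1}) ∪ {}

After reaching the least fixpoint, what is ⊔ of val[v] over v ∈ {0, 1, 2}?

{0,1,2,3}

Iteration log — 3 steps:
  step 1. node 0  ⊔preds={}  new={0,1,2,3}  stable
  step 2. node 1  ⊔preds={0,1,2,3}  new={0}  old={}  +wl: 
  step 3. node 2  ⊔preds={0}  new={}  stable

Least fixpoint reached:
  node 0: {0,1,2,3}
  node 1: {0}
  node 2: {}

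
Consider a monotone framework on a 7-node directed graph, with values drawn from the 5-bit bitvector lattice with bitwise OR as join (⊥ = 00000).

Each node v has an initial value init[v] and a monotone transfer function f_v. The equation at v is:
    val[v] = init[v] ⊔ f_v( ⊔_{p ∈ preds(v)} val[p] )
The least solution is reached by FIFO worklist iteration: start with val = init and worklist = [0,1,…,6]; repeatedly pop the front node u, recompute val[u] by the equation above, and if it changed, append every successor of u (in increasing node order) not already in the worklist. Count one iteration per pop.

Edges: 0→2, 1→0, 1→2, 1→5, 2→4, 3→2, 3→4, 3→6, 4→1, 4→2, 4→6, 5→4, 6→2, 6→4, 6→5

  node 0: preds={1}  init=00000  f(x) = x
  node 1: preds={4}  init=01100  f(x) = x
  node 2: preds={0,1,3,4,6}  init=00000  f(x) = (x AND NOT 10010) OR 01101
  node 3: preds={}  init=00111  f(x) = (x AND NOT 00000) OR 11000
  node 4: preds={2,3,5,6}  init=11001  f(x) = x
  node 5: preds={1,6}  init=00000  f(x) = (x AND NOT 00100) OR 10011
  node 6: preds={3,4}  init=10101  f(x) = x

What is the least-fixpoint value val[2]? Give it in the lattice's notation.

Trace (14 dequeues):
  [1] u=0 | in 01100 | out 01100 | prev 00000 | push {}
  [2] u=1 | in 11001 | out 11101 | prev 01100 | push {0}
  [3] u=2 | in 11111 | out 01101 | prev 00000 | push {}
  [4] u=3 | in 00000 | out 11111 | prev 00111 | push {2}
  [5] u=4 | in 11111 | out 11111 | prev 11001 | push {1}
  [6] u=5 | in 11101 | out 11011 | prev 00000 | push {4}
  [7] u=6 | in 11111 | out 11111 | prev 10101 | push {5}
  [8] u=0 | in 11101 | out 11101 | prev 01100 | push {}
  [9] u=2 | in 11111 | out 01101 | ==
  [10] u=1 | in 11111 | out 11111 | prev 11101 | push {0,2}
  [11] u=4 | in 11111 | out 11111 | ==
  [12] u=5 | in 11111 | out 11011 | ==
  [13] u=0 | in 11111 | out 11111 | prev 11101 | push {}
  [14] u=2 | in 11111 | out 01101 | ==

Converged values:
  [0] 11111
  [1] 11111
  [2] 01101
  [3] 11111
  [4] 11111
  [5] 11011
  [6] 11111

01101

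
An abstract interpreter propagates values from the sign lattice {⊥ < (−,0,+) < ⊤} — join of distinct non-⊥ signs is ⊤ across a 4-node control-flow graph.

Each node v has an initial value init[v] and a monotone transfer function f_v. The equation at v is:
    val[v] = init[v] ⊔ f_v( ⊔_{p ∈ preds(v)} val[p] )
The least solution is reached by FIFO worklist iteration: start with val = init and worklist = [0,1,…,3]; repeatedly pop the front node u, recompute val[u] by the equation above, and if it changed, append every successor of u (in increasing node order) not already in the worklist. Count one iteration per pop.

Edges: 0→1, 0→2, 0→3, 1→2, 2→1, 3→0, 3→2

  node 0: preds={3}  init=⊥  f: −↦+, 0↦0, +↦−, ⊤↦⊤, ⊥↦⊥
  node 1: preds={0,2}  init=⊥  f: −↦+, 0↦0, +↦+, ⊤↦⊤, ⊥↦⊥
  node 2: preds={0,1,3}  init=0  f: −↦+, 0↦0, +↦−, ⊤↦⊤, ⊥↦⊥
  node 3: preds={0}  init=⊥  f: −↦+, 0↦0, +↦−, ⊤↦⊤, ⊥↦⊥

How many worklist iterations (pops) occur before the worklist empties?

Trace (4 dequeues):
  [1] u=0 | in ⊥ | out ⊥ | ==
  [2] u=1 | in 0 | out 0 | prev ⊥ | push {}
  [3] u=2 | in 0 | out 0 | ==
  [4] u=3 | in ⊥ | out ⊥ | ==

Converged values:
  [0] ⊥
  [1] 0
  [2] 0
  [3] ⊥

4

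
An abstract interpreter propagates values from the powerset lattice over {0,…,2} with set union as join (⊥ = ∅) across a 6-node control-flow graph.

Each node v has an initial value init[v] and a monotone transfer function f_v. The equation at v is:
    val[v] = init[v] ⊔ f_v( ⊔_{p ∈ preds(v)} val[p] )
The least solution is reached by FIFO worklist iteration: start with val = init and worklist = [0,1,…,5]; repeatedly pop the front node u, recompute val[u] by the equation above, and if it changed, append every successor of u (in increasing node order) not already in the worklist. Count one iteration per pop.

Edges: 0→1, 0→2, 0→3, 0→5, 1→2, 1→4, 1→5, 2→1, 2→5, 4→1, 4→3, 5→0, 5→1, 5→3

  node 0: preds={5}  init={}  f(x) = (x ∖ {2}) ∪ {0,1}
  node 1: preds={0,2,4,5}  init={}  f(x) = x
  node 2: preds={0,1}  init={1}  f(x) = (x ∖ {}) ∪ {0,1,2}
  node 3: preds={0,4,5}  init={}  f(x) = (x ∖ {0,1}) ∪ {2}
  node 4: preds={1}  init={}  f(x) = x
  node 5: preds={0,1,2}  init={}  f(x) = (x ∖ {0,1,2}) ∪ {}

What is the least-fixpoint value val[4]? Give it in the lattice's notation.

{0,1,2}

Worklist (13 pops):
  #1 pop 0: in={} → {0,1} (was {}); enqueue []
  #2 pop 1: in={0,1} → {0,1} (was {}); enqueue []
  #3 pop 2: in={0,1} → {0,1,2} (was {1}); enqueue [1]
  #4 pop 3: in={0,1} → {2} (was {}); enqueue []
  #5 pop 4: in={0,1} → {0,1} (was {}); enqueue [3]
  #6 pop 5: in={0,1,2} → {} (no change)
  #7 pop 1: in={0,1,2} → {0,1,2} (was {0,1}); enqueue [2,4,5]
  #8 pop 3: in={0,1} → {2} (no change)
  #9 pop 2: in={0,1,2} → {0,1,2} (no change)
  #10 pop 4: in={0,1,2} → {0,1,2} (was {0,1}); enqueue [1,3]
  #11 pop 5: in={0,1,2} → {} (no change)
  #12 pop 1: in={0,1,2} → {0,1,2} (no change)
  #13 pop 3: in={0,1,2} → {2} (no change)

Fixpoint:
  val[0] = {0,1}
  val[1] = {0,1,2}
  val[2] = {0,1,2}
  val[3] = {2}
  val[4] = {0,1,2}
  val[5] = {}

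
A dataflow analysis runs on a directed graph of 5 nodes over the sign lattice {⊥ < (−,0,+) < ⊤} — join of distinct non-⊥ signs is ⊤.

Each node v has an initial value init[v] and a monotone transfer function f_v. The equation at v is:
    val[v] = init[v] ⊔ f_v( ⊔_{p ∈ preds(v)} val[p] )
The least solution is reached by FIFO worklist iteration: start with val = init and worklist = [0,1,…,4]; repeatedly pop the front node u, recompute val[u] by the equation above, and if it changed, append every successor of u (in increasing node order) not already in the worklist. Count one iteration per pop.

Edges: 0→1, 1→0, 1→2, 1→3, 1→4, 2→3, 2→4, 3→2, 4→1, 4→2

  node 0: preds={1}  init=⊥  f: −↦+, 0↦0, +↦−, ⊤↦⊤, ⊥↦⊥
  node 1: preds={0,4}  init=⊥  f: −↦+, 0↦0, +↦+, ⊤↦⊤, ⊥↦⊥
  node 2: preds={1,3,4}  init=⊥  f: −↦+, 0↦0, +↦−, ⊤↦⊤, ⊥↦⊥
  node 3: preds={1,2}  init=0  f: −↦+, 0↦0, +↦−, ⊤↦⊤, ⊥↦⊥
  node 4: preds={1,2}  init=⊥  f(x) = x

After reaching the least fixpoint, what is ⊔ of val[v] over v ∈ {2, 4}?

Trace (11 dequeues):
  [1] u=0 | in ⊥ | out ⊥ | ==
  [2] u=1 | in ⊥ | out ⊥ | ==
  [3] u=2 | in 0 | out 0 | prev ⊥ | push {}
  [4] u=3 | in 0 | out 0 | ==
  [5] u=4 | in 0 | out 0 | prev ⊥ | push {1,2}
  [6] u=1 | in 0 | out 0 | prev ⊥ | push {0,3,4}
  [7] u=2 | in 0 | out 0 | ==
  [8] u=0 | in 0 | out 0 | prev ⊥ | push {1}
  [9] u=3 | in 0 | out 0 | ==
  [10] u=4 | in 0 | out 0 | ==
  [11] u=1 | in 0 | out 0 | ==

Converged values:
  [0] 0
  [1] 0
  [2] 0
  [3] 0
  [4] 0

0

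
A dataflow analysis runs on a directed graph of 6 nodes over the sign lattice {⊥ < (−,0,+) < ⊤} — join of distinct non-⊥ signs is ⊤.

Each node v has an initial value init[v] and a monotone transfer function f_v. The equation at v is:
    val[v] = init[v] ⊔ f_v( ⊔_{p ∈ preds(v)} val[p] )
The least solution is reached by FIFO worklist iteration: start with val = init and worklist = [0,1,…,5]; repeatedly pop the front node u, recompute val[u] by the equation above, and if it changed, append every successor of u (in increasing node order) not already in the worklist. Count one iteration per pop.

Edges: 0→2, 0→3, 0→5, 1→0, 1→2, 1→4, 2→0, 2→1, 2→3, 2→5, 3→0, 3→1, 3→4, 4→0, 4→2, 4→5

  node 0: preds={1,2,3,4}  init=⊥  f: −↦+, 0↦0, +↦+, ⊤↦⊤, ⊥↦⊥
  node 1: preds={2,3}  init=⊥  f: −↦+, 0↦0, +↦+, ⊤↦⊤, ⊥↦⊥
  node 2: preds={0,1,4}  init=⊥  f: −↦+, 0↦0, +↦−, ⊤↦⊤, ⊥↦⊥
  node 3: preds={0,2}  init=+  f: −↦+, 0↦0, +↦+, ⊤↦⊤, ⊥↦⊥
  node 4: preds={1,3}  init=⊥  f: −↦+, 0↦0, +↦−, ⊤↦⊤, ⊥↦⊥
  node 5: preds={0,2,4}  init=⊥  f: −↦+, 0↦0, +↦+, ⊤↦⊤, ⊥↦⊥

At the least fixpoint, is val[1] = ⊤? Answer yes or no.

Trace (14 dequeues):
  [1] u=0 | in + | out + | prev ⊥ | push {}
  [2] u=1 | in + | out + | prev ⊥ | push {0}
  [3] u=2 | in + | out − | prev ⊥ | push {1}
  [4] u=3 | in ⊤ | out ⊤ | prev + | push {}
  [5] u=4 | in ⊤ | out ⊤ | prev ⊥ | push {2}
  [6] u=5 | in ⊤ | out ⊤ | prev ⊥ | push {}
  [7] u=0 | in ⊤ | out ⊤ | prev + | push {3,5}
  [8] u=1 | in ⊤ | out ⊤ | prev + | push {0,4}
  [9] u=2 | in ⊤ | out ⊤ | prev − | push {1}
  [10] u=3 | in ⊤ | out ⊤ | ==
  [11] u=5 | in ⊤ | out ⊤ | ==
  [12] u=0 | in ⊤ | out ⊤ | ==
  [13] u=4 | in ⊤ | out ⊤ | ==
  [14] u=1 | in ⊤ | out ⊤ | ==

Converged values:
  [0] ⊤
  [1] ⊤
  [2] ⊤
  [3] ⊤
  [4] ⊤
  [5] ⊤

yes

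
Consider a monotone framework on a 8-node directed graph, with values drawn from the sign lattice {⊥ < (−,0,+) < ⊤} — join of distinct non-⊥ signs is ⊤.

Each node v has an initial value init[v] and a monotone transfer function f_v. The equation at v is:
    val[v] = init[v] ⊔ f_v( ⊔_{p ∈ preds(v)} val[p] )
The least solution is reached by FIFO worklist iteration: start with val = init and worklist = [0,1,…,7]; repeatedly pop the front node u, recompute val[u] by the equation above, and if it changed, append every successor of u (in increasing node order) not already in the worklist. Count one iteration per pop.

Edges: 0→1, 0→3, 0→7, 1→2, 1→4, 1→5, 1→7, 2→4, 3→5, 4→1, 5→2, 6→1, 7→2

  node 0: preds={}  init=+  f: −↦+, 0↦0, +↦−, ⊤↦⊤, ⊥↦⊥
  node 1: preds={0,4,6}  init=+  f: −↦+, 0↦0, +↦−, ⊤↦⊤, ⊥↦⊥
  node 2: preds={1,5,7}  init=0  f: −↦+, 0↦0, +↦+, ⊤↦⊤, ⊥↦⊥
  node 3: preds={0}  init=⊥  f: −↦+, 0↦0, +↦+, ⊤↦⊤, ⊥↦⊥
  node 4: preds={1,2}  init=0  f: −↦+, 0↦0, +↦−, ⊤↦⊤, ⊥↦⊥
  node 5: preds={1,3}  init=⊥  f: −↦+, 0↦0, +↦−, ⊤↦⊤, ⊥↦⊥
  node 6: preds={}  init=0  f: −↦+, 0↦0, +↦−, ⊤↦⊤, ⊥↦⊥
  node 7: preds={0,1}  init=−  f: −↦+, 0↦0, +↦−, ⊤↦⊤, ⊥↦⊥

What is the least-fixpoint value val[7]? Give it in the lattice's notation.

Trace (10 dequeues):
  [1] u=0 | in ⊥ | out + | ==
  [2] u=1 | in ⊤ | out ⊤ | prev + | push {}
  [3] u=2 | in ⊤ | out ⊤ | prev 0 | push {}
  [4] u=3 | in + | out + | prev ⊥ | push {}
  [5] u=4 | in ⊤ | out ⊤ | prev 0 | push {1}
  [6] u=5 | in ⊤ | out ⊤ | prev ⊥ | push {2}
  [7] u=6 | in ⊥ | out 0 | ==
  [8] u=7 | in ⊤ | out ⊤ | prev − | push {}
  [9] u=1 | in ⊤ | out ⊤ | ==
  [10] u=2 | in ⊤ | out ⊤ | ==

Converged values:
  [0] +
  [1] ⊤
  [2] ⊤
  [3] +
  [4] ⊤
  [5] ⊤
  [6] 0
  [7] ⊤

⊤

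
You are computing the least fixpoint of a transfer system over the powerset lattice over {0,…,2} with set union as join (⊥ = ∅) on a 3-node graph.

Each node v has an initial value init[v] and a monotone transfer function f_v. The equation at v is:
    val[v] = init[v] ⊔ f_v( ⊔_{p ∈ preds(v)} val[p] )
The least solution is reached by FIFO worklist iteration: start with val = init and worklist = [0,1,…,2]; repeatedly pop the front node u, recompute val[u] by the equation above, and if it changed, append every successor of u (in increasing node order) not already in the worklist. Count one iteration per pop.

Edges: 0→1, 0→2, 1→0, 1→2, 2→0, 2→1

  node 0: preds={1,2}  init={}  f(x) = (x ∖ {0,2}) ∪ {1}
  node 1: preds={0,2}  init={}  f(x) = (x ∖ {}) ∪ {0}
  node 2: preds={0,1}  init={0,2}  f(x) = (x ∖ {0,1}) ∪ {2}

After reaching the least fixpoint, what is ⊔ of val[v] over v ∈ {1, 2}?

{0,1,2}

Trace (4 dequeues):
  [1] u=0 | in {0,2} | out {1} | prev {} | push {}
  [2] u=1 | in {0,1,2} | out {0,1,2} | prev {} | push {0}
  [3] u=2 | in {0,1,2} | out {0,2} | ==
  [4] u=0 | in {0,1,2} | out {1} | ==

Converged values:
  [0] {1}
  [1] {0,1,2}
  [2] {0,2}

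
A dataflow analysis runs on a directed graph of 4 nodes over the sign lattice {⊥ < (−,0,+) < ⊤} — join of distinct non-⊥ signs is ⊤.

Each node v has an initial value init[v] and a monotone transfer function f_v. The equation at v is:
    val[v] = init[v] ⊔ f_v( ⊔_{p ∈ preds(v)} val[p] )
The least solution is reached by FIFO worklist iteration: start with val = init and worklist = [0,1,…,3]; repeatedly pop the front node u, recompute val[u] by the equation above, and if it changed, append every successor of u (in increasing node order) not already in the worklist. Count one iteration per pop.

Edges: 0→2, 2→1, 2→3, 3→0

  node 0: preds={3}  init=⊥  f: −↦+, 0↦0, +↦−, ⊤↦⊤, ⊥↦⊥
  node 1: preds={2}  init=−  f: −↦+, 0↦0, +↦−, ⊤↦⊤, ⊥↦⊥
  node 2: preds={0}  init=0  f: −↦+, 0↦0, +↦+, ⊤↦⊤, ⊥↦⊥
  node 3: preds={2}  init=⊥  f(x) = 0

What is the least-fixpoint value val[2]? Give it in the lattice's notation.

0

Worklist (6 pops):
  #1 pop 0: in=⊥ → ⊥ (no change)
  #2 pop 1: in=0 → ⊤ (was −); enqueue []
  #3 pop 2: in=⊥ → 0 (no change)
  #4 pop 3: in=0 → 0 (was ⊥); enqueue [0]
  #5 pop 0: in=0 → 0 (was ⊥); enqueue [2]
  #6 pop 2: in=0 → 0 (no change)

Fixpoint:
  val[0] = 0
  val[1] = ⊤
  val[2] = 0
  val[3] = 0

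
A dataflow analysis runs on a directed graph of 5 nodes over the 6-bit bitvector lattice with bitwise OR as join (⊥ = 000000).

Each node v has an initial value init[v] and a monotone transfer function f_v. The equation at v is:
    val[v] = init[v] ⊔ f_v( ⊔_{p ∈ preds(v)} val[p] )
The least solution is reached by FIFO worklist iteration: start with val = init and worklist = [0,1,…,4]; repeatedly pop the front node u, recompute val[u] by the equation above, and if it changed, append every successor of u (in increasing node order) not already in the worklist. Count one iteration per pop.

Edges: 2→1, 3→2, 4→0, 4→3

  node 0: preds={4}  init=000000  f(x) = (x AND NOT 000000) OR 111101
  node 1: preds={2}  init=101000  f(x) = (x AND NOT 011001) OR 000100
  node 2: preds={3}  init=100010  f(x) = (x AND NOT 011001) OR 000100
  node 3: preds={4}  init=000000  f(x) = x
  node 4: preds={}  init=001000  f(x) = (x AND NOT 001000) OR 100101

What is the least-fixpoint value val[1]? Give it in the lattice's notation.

101110

Trace (10 dequeues):
  [1] u=0 | in 001000 | out 111101 | prev 000000 | push {}
  [2] u=1 | in 100010 | out 101110 | prev 101000 | push {}
  [3] u=2 | in 000000 | out 100110 | prev 100010 | push {1}
  [4] u=3 | in 001000 | out 001000 | prev 000000 | push {2}
  [5] u=4 | in 000000 | out 101101 | prev 001000 | push {0,3}
  [6] u=1 | in 100110 | out 101110 | ==
  [7] u=2 | in 001000 | out 100110 | ==
  [8] u=0 | in 101101 | out 111101 | ==
  [9] u=3 | in 101101 | out 101101 | prev 001000 | push {2}
  [10] u=2 | in 101101 | out 100110 | ==

Converged values:
  [0] 111101
  [1] 101110
  [2] 100110
  [3] 101101
  [4] 101101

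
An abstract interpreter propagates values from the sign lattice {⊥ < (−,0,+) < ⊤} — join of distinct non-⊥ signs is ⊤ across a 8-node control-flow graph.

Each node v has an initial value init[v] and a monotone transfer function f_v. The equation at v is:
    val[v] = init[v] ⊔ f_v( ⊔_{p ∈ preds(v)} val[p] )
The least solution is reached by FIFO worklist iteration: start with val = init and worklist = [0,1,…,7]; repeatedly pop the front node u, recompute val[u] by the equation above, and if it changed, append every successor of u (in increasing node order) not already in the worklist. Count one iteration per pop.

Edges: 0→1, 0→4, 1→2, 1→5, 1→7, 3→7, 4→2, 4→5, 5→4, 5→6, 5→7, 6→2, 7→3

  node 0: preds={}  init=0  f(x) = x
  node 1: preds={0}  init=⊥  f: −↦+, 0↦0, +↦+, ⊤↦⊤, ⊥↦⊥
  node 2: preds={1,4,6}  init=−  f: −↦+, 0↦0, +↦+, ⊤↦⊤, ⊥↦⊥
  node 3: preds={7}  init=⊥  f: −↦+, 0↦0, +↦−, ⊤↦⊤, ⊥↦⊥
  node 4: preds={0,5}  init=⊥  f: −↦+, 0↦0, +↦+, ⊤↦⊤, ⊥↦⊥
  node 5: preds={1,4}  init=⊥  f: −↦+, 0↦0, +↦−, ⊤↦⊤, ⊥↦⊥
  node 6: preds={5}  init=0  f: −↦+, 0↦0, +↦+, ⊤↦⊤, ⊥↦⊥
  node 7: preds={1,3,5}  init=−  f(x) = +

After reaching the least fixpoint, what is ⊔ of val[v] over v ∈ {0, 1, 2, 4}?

⊤

Trace (12 dequeues):
  [1] u=0 | in ⊥ | out 0 | ==
  [2] u=1 | in 0 | out 0 | prev ⊥ | push {}
  [3] u=2 | in 0 | out ⊤ | prev − | push {}
  [4] u=3 | in − | out + | prev ⊥ | push {}
  [5] u=4 | in 0 | out 0 | prev ⊥ | push {2}
  [6] u=5 | in 0 | out 0 | prev ⊥ | push {4}
  [7] u=6 | in 0 | out 0 | ==
  [8] u=7 | in ⊤ | out ⊤ | prev − | push {3}
  [9] u=2 | in 0 | out ⊤ | ==
  [10] u=4 | in 0 | out 0 | ==
  [11] u=3 | in ⊤ | out ⊤ | prev + | push {7}
  [12] u=7 | in ⊤ | out ⊤ | ==

Converged values:
  [0] 0
  [1] 0
  [2] ⊤
  [3] ⊤
  [4] 0
  [5] 0
  [6] 0
  [7] ⊤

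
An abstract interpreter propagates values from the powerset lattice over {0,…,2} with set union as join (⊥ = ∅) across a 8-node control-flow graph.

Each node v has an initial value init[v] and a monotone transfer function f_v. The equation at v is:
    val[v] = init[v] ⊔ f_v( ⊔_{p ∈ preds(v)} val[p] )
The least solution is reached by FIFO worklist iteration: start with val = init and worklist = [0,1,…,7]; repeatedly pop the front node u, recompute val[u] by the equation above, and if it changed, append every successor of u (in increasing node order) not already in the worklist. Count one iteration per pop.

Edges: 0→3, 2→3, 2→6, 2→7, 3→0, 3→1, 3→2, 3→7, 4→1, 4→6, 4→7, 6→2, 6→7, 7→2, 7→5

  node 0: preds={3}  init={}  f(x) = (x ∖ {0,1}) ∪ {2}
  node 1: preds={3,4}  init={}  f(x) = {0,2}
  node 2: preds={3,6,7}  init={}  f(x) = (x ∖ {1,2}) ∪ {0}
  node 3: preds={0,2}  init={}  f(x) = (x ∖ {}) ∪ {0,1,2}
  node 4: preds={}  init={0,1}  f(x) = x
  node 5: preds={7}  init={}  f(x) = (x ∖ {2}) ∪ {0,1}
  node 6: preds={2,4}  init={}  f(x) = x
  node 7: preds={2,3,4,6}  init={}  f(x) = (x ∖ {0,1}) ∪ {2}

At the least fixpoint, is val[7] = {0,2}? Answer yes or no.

Trace (12 dequeues):
  [1] u=0 | in {} | out {2} | prev {} | push {}
  [2] u=1 | in {0,1} | out {0,2} | prev {} | push {}
  [3] u=2 | in {} | out {0} | prev {} | push {}
  [4] u=3 | in {0,2} | out {0,1,2} | prev {} | push {0,1,2}
  [5] u=4 | in {} | out {0,1} | ==
  [6] u=5 | in {} | out {0,1} | prev {} | push {}
  [7] u=6 | in {0,1} | out {0,1} | prev {} | push {}
  [8] u=7 | in {0,1,2} | out {2} | prev {} | push {5}
  [9] u=0 | in {0,1,2} | out {2} | ==
  [10] u=1 | in {0,1,2} | out {0,2} | ==
  [11] u=2 | in {0,1,2} | out {0} | ==
  [12] u=5 | in {2} | out {0,1} | ==

Converged values:
  [0] {2}
  [1] {0,2}
  [2] {0}
  [3] {0,1,2}
  [4] {0,1}
  [5] {0,1}
  [6] {0,1}
  [7] {2}

no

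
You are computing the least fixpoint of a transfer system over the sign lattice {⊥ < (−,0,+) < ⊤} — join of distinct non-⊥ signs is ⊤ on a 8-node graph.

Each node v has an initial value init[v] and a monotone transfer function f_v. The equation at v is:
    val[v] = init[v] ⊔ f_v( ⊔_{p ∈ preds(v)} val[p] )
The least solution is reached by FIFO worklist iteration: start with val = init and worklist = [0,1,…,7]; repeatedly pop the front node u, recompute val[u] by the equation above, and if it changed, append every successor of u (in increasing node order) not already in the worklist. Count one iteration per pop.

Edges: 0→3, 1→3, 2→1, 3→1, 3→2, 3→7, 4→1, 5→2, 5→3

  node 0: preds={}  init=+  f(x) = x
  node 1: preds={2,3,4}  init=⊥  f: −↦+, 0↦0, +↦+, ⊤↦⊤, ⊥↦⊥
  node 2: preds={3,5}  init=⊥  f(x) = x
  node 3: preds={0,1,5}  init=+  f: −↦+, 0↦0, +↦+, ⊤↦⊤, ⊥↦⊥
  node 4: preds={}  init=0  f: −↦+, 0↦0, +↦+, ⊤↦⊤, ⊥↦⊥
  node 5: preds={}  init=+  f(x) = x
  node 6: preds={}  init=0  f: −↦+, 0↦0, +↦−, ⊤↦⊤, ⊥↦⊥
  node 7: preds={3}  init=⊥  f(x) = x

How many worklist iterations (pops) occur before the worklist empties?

11

Iteration log — 11 steps:
  step 1. node 0  ⊔preds=⊥  new=+  stable
  step 2. node 1  ⊔preds=⊤  new=⊤  old=⊥  +wl: 
  step 3. node 2  ⊔preds=+  new=+  old=⊥  +wl: 1
  step 4. node 3  ⊔preds=⊤  new=⊤  old=+  +wl: 2
  step 5. node 4  ⊔preds=⊥  new=0  stable
  step 6. node 5  ⊔preds=⊥  new=+  stable
  step 7. node 6  ⊔preds=⊥  new=0  stable
  step 8. node 7  ⊔preds=⊤  new=⊤  old=⊥  +wl: 
  step 9. node 1  ⊔preds=⊤  new=⊤  stable
  step 10. node 2  ⊔preds=⊤  new=⊤  old=+  +wl: 1
  step 11. node 1  ⊔preds=⊤  new=⊤  stable

Least fixpoint reached:
  node 0: +
  node 1: ⊤
  node 2: ⊤
  node 3: ⊤
  node 4: 0
  node 5: +
  node 6: 0
  node 7: ⊤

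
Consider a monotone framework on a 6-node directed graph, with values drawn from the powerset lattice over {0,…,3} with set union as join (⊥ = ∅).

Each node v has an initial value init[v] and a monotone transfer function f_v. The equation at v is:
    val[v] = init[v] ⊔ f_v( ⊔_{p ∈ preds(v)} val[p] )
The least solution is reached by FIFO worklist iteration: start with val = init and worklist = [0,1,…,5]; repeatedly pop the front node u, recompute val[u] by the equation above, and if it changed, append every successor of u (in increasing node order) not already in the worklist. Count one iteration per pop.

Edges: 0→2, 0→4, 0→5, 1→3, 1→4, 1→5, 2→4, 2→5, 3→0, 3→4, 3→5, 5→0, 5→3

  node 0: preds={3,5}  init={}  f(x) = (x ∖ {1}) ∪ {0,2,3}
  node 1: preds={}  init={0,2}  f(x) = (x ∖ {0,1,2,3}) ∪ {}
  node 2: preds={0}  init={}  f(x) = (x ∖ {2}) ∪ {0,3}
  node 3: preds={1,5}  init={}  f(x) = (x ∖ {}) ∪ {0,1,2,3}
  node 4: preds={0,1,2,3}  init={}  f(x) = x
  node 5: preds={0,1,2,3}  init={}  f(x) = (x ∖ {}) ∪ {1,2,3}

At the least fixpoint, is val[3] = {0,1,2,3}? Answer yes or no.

yes

Worklist (8 pops):
  #1 pop 0: in={} → {0,2,3} (was {}); enqueue []
  #2 pop 1: in={} → {0,2} (no change)
  #3 pop 2: in={0,2,3} → {0,3} (was {}); enqueue []
  #4 pop 3: in={0,2} → {0,1,2,3} (was {}); enqueue [0]
  #5 pop 4: in={0,1,2,3} → {0,1,2,3} (was {}); enqueue []
  #6 pop 5: in={0,1,2,3} → {0,1,2,3} (was {}); enqueue [3]
  #7 pop 0: in={0,1,2,3} → {0,2,3} (no change)
  #8 pop 3: in={0,1,2,3} → {0,1,2,3} (no change)

Fixpoint:
  val[0] = {0,2,3}
  val[1] = {0,2}
  val[2] = {0,3}
  val[3] = {0,1,2,3}
  val[4] = {0,1,2,3}
  val[5] = {0,1,2,3}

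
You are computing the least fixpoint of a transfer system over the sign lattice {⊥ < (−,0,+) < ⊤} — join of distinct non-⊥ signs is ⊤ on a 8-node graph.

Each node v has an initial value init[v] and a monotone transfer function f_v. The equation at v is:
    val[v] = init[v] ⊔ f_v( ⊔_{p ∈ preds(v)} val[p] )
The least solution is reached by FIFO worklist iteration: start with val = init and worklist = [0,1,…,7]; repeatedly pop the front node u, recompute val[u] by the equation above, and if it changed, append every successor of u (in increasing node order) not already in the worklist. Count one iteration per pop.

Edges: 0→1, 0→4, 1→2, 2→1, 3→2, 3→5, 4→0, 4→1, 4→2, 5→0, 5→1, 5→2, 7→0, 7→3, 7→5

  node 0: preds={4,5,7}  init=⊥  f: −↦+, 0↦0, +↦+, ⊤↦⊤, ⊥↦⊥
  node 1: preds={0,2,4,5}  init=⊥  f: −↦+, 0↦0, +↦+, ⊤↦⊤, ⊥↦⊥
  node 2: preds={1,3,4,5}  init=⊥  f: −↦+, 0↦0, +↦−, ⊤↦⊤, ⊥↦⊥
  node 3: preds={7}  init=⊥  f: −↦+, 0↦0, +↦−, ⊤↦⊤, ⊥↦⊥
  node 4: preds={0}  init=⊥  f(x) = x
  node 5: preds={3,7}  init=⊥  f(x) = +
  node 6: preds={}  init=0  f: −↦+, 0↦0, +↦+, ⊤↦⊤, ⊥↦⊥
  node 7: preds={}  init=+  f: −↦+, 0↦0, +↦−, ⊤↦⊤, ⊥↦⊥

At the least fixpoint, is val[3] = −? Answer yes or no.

yes

Trace (12 dequeues):
  [1] u=0 | in + | out + | prev ⊥ | push {}
  [2] u=1 | in + | out + | prev ⊥ | push {}
  [3] u=2 | in + | out − | prev ⊥ | push {1}
  [4] u=3 | in + | out − | prev ⊥ | push {2}
  [5] u=4 | in + | out + | prev ⊥ | push {0}
  [6] u=5 | in ⊤ | out + | prev ⊥ | push {}
  [7] u=6 | in ⊥ | out 0 | ==
  [8] u=7 | in ⊥ | out + | ==
  [9] u=1 | in ⊤ | out ⊤ | prev + | push {}
  [10] u=2 | in ⊤ | out ⊤ | prev − | push {1}
  [11] u=0 | in + | out + | ==
  [12] u=1 | in ⊤ | out ⊤ | ==

Converged values:
  [0] +
  [1] ⊤
  [2] ⊤
  [3] −
  [4] +
  [5] +
  [6] 0
  [7] +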